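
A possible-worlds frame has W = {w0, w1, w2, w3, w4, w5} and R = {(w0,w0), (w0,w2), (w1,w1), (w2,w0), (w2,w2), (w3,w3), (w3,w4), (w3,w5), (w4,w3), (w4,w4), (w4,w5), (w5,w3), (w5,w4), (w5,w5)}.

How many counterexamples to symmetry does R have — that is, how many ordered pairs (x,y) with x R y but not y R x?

R is symmetric; there are no such tuples.

0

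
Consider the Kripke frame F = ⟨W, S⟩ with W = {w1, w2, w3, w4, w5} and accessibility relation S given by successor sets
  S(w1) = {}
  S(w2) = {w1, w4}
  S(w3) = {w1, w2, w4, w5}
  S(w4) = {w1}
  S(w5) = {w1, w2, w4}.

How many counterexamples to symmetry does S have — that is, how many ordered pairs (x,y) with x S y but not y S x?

Enumerating: (w2,w1), (w2,w4), (w3,w1), (w3,w2), (w3,w4), (w3,w5), (w4,w1), (w5,w1), (w5,w2), (w5,w4).

10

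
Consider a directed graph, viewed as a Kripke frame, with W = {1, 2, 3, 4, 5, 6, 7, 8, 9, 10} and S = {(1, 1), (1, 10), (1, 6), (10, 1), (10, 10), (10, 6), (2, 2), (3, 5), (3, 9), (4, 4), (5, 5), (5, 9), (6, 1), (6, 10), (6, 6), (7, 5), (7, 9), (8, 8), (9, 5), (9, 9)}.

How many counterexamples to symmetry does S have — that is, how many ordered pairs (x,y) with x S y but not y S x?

4

Enumerating: (3,5), (3,9), (7,5), (7,9).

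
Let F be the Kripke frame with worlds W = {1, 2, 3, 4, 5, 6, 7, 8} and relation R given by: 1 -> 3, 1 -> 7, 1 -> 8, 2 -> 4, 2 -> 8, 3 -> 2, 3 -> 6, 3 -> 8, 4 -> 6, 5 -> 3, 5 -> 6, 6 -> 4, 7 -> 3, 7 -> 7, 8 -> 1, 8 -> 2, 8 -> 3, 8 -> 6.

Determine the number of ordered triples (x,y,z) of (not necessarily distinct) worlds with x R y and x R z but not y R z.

35

Enumerating: (1,3,3), (1,3,7), (1,7,8), (1,8,7), (1,8,8), (2,4,4), (2,4,8), (2,8,4), (2,8,8), (3,2,2), (3,2,6), (3,6,2), … and 23 more.
Total: 35.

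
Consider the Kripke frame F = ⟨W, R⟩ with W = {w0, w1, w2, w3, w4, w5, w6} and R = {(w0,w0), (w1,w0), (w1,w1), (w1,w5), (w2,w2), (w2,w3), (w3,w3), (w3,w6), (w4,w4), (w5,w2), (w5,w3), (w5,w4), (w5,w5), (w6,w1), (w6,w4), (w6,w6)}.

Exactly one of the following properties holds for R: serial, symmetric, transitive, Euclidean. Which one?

Serial: yes — every world has a successor (e.g. w0 R w0).
Symmetric: no — w1 R w0 but not w0 R w1.
Transitive: no — w1 R w5 and w5 R w2, but not w1 R w2.
Euclidean: no — w1 R w0 and w1 R w5, but not w0 R w5.
Only serial holds.

serial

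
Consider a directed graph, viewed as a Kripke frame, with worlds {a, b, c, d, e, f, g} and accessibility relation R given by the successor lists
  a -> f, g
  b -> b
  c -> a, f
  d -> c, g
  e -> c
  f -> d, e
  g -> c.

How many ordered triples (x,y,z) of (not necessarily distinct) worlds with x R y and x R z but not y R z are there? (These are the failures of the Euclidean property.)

Enumerating: (a,f,f), (a,f,g), (a,g,f), (a,g,g), (c,a,a), (c,f,a), (c,f,f), (d,c,c), (d,c,g), (d,g,g), (e,c,c), (f,d,d), (f,d,e), (f,e,d), (f,e,e), (g,c,c).

16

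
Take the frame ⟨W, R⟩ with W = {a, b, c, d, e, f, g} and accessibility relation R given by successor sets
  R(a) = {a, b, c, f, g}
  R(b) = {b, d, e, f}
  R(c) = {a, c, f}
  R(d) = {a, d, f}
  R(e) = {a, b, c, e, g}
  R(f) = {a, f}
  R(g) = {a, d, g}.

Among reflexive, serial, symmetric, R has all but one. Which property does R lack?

Reflexive: yes — every world is R-related to itself.
Serial: yes — every world has a successor (e.g. a R a).
Symmetric: no — a R b but not b R a.
Only symmetric fails.

symmetric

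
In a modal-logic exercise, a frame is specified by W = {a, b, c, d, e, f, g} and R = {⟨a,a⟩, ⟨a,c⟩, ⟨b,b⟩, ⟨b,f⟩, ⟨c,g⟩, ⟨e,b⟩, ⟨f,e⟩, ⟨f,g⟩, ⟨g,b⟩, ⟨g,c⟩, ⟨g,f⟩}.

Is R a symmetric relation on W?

Symmetric: no — a R c but not c R a.

No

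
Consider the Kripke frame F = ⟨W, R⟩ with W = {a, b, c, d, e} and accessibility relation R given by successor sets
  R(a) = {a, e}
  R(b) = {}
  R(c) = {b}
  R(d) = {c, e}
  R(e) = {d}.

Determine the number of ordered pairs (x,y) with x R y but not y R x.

3

Enumerating: (a,e), (c,b), (d,c).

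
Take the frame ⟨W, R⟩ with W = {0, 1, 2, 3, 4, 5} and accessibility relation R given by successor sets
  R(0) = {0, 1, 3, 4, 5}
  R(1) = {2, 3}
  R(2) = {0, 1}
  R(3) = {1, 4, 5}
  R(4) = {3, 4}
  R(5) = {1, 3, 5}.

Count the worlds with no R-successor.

R is serial; there are no such worlds.

0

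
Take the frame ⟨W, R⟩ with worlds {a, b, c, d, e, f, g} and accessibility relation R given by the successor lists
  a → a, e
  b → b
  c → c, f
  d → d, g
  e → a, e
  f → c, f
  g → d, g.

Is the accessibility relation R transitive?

Transitive: yes — every two-step R-path is closed by a direct edge.

Yes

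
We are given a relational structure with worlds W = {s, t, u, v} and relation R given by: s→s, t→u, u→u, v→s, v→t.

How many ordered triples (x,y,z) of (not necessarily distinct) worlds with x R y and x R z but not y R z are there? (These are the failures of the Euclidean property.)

3

Enumerating: (v,s,t), (v,t,s), (v,t,t).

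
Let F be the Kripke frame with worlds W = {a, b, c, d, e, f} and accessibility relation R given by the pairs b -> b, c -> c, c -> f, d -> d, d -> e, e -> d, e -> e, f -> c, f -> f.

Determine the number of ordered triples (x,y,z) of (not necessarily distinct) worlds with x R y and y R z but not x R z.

0

R is transitive; there are no such tuples.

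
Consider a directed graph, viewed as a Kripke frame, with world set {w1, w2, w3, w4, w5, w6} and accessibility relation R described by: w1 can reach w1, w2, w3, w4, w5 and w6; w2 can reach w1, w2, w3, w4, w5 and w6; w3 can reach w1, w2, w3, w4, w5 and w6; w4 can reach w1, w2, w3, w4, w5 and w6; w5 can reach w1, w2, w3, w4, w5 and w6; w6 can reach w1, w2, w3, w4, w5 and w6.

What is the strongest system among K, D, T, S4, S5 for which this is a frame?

Serial (axiom D): yes — every world has a successor (e.g. w1 R w1).
Reflexive (axiom T): yes — every world is R-related to itself.
Transitive (axiom 4): yes — every two-step R-path is closed by a direct edge.
Euclidean (axiom 5): yes — any two successors of a common world are R-related.
So F validates K, D, T, S4, S5. The strongest is S5.

S5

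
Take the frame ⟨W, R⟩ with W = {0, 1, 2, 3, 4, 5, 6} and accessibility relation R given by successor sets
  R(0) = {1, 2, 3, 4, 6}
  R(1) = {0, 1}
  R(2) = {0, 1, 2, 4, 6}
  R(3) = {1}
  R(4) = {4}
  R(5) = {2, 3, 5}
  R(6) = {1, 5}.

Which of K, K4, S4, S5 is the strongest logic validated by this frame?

K

Transitive (axiom 4): no — 0 R 6 and 6 R 5, but not 0 R 5.
Reflexive (axiom T): no — 0 is not related to itself.
Euclidean (axiom 5): no — 0 R 1 and 0 R 2, but not 1 R 2.
So F validates K; K4 would additionally require R to be transitive. The strongest is K.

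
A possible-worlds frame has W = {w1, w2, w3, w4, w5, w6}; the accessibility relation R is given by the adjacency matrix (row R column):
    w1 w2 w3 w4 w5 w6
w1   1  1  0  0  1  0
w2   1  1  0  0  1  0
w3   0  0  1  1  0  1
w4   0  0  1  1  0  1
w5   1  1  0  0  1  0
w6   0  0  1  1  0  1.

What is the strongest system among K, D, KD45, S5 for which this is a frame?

Serial (axiom D): yes — every world has a successor (e.g. w1 R w1).
Euclidean (axiom 5): yes — any two successors of a common world are R-related.
Transitive (axiom 4): yes — every two-step R-path is closed by a direct edge.
Reflexive (axiom T): yes — every world is R-related to itself.
So F validates K, D, KD45, S5. The strongest is S5.

S5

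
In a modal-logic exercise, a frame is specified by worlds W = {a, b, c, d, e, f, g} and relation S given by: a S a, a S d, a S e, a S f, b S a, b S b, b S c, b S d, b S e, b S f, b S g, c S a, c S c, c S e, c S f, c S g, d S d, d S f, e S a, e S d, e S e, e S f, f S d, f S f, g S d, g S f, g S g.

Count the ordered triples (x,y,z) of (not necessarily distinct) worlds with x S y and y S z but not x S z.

Enumerating: (c,a,d), (c,e,d), (c,f,d), (c,g,d).

4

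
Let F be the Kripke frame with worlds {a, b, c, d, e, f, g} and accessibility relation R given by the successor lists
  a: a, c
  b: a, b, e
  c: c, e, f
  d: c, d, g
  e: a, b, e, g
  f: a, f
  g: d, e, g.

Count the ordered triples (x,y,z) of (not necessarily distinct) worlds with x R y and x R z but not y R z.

19

Enumerating: (a,c,a), (b,a,b), (b,a,e), (c,e,c), (c,e,f), (c,f,c), (c,f,e), (d,c,d), (d,c,g), (d,g,c), (e,a,b), (e,a,e), … and 7 more.
Total: 19.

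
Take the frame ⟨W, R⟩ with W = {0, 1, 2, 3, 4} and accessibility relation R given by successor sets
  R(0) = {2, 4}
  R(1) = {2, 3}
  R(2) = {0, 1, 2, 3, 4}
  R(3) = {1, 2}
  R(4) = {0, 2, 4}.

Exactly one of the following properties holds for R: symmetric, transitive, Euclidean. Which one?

Symmetric: yes — every pair in R has its reverse in R.
Transitive: no — 0 R 2 and 2 R 1, but not 0 R 1.
Euclidean: no — 2 R 0 and 2 R 1, but not 0 R 1.
Only symmetric holds.

symmetric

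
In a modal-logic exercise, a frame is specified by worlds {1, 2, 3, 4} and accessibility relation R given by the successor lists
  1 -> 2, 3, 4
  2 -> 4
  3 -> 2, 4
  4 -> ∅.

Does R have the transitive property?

Transitive: yes — every two-step R-path is closed by a direct edge.

Yes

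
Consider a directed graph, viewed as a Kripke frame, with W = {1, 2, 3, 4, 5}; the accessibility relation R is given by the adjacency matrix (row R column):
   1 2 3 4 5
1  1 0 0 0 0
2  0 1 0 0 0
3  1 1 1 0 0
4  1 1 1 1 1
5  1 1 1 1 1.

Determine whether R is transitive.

Yes

Transitive: yes — every two-step R-path is closed by a direct edge.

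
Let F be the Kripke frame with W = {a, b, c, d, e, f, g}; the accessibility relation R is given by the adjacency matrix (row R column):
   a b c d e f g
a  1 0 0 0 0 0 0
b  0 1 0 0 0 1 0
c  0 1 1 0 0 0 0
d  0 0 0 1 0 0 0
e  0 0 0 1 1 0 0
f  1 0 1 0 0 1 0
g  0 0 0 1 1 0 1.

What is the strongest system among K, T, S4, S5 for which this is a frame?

T

Reflexive (axiom T): yes — every world is R-related to itself.
Transitive (axiom 4): no — b R f and f R a, but not b R a.
Euclidean (axiom 5): no — f R a and f R c, but not a R c.
So F validates K, T; S4 would additionally require R to be transitive. The strongest is T.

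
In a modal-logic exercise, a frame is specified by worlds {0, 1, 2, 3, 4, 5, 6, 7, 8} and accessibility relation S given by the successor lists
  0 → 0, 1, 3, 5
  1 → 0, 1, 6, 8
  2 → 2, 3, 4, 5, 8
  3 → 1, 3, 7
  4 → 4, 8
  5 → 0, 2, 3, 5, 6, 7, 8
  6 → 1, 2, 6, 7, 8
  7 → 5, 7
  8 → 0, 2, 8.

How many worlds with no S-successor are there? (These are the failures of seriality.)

S is serial; there are no such worlds.

0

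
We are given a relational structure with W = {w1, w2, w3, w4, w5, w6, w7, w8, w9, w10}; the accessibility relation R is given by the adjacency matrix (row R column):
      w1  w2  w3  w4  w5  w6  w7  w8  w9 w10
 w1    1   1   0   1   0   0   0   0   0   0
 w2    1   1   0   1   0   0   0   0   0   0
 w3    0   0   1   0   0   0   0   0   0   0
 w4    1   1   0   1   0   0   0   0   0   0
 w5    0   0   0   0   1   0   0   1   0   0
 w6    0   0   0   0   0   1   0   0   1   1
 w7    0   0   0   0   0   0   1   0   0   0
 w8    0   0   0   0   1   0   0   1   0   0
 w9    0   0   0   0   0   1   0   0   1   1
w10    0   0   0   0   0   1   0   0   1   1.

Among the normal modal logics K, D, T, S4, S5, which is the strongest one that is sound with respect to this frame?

Serial (axiom D): yes — every world has a successor (e.g. w1 R w1).
Reflexive (axiom T): yes — every world is R-related to itself.
Transitive (axiom 4): yes — every two-step R-path is closed by a direct edge.
Euclidean (axiom 5): yes — any two successors of a common world are R-related.
So F validates K, D, T, S4, S5. The strongest is S5.

S5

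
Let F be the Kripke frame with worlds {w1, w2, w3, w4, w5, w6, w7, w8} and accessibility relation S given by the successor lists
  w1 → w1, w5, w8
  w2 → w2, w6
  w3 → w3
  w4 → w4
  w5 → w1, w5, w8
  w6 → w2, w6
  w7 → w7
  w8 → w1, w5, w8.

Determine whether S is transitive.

Yes

Transitive: yes — every two-step S-path is closed by a direct edge.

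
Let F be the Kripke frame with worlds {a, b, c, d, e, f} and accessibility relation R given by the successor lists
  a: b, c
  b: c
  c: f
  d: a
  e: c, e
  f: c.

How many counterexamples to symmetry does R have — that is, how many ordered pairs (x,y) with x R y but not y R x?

Enumerating: (a,b), (a,c), (b,c), (d,a), (e,c).

5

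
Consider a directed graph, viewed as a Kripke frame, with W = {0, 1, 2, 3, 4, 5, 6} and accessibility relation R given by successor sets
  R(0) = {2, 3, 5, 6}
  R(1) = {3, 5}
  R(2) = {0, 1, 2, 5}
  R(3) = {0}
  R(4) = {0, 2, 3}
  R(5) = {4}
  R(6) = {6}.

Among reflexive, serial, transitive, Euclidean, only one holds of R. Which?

serial

Reflexive: no — 0 is not related to itself.
Serial: yes — every world has a successor (e.g. 0 R 2).
Transitive: no — 0 R 2 and 2 R 1, but not 0 R 1.
Euclidean: no — 0 R 2 and 0 R 3, but not 2 R 3.
Only serial holds.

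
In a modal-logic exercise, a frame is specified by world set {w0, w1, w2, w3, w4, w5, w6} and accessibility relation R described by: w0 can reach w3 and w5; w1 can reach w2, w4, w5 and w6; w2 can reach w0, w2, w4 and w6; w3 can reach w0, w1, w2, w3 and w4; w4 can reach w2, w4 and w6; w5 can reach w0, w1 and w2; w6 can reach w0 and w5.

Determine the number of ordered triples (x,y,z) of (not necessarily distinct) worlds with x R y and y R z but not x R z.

Enumerating: (w0,w3,w0), (w0,w3,w1), (w0,w3,w2), (w0,w3,w4), (w0,w5,w0), (w0,w5,w1), (w0,w5,w2), (w1,w2,w0), (w1,w5,w0), (w1,w5,w1), (w1,w6,w0), (w2,w0,w3), … and 20 more.
Total: 32.

32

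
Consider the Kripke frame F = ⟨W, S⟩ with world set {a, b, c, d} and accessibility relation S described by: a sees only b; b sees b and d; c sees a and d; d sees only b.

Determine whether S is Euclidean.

No

Euclidean: no — c S a and c S d, but not a S d.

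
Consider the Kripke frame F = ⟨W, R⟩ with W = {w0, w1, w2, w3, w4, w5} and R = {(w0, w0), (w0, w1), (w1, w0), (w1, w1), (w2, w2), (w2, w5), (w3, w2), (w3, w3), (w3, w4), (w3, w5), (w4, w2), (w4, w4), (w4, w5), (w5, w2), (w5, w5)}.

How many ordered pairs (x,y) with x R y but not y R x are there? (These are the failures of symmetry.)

Enumerating: (w3,w2), (w3,w4), (w3,w5), (w4,w2), (w4,w5).

5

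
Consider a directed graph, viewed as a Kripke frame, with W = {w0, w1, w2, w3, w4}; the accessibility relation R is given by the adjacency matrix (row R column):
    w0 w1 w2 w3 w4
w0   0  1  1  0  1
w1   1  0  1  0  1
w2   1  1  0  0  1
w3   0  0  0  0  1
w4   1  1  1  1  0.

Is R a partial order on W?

Reflexive: no — w0 is not related to itself.
Transitive: no — w0 R w4 and w4 R w3, but not w0 R w3.
Antisymmetric: no — w0 R w1 and w1 R w0 with w0 ≠ w1.
So R is not a partial order.

No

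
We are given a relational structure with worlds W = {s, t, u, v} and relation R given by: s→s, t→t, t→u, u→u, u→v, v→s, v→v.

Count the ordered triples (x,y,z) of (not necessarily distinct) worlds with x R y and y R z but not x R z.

Enumerating: (t,u,v), (u,v,s).

2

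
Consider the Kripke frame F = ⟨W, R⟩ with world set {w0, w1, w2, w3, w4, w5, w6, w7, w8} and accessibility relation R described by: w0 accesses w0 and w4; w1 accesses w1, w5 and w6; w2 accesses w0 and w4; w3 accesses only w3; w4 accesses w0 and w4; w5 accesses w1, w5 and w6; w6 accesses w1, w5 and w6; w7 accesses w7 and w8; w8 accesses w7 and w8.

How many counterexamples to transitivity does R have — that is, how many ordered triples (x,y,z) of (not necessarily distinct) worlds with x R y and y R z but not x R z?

0

R is transitive; there are no such tuples.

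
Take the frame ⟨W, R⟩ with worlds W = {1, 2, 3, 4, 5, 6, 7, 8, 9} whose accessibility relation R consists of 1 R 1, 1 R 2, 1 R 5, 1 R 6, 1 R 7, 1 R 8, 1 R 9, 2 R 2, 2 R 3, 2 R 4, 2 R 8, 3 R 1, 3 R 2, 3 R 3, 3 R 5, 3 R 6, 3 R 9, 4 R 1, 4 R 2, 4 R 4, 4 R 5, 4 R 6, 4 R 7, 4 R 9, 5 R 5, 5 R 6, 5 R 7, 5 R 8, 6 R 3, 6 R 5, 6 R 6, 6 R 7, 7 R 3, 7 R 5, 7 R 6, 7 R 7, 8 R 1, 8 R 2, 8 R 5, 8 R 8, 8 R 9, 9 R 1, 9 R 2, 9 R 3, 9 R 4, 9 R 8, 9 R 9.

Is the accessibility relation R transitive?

Transitive: no — 1 R 2 and 2 R 3, but not 1 R 3.

No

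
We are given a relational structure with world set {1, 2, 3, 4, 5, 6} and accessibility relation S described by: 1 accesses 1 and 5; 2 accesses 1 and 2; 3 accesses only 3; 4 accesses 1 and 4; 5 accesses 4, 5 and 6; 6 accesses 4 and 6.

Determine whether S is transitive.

No

Transitive: no — 1 S 5 and 5 S 4, but not 1 S 4.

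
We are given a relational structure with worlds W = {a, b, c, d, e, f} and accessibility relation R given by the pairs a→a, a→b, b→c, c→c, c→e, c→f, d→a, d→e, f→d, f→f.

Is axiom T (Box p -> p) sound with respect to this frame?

The schema T characterises exactly the reflexive frames.
Reflexive: no — b is not related to itself.

No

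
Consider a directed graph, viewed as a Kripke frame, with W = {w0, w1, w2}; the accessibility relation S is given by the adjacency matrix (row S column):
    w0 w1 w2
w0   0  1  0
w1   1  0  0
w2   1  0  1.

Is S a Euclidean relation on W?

No

Euclidean: no — w0 S w1 and w0 S w1, but not w1 S w1.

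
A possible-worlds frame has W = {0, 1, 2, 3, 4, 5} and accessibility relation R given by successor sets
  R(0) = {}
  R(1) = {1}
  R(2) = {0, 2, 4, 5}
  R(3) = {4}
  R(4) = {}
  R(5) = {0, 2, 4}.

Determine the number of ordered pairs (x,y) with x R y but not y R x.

Enumerating: (2,0), (2,4), (3,4), (5,0), (5,4).

5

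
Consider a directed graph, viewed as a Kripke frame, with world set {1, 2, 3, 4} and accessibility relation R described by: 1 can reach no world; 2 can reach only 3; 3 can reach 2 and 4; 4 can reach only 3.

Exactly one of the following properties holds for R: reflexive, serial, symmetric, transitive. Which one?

Reflexive: no — 1 is not related to itself.
Serial: no — 1 has no R-successor.
Symmetric: yes — every pair in R has its reverse in R.
Transitive: no — 2 R 3 and 3 R 4, but not 2 R 4.
Only symmetric holds.

symmetric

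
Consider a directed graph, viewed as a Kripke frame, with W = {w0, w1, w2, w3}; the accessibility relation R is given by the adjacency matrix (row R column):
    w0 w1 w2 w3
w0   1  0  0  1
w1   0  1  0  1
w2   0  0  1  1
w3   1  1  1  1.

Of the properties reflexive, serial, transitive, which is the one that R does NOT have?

transitive

Reflexive: yes — every world is R-related to itself.
Serial: yes — every world has a successor (e.g. w0 R w0).
Transitive: no — w0 R w3 and w3 R w1, but not w0 R w1.
Only transitive fails.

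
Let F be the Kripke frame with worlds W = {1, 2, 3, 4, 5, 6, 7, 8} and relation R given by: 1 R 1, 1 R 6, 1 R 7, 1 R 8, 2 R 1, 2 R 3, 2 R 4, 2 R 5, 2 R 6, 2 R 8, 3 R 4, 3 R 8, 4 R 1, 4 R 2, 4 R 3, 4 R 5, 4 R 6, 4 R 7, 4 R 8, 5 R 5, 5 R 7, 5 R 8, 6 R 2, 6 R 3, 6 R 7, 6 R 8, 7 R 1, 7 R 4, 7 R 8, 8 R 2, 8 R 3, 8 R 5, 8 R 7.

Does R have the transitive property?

Transitive: no — 1 R 6 and 6 R 2, but not 1 R 2.

No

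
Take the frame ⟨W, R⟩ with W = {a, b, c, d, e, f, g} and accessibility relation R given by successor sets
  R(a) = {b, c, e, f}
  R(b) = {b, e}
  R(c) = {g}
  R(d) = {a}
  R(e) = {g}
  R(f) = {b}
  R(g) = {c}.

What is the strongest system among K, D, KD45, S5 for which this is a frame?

Serial (axiom D): yes — every world has a successor (e.g. a R b).
Euclidean (axiom 5): no — a R b and a R c, but not b R c.
Transitive (axiom 4): no — a R c and c R g, but not a R g.
Reflexive (axiom T): no — a is not related to itself.
So F validates K, D; KD45 would additionally require R to be Euclidean and transitive. The strongest is D.

D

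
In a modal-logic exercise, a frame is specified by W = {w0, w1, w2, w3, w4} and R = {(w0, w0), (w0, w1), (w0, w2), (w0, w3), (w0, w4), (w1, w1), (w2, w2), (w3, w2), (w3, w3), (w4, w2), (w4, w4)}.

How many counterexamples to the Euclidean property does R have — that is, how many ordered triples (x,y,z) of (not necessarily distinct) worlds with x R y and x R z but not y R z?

Enumerating: (w0,w1,w0), (w0,w1,w2), (w0,w1,w3), (w0,w1,w4), (w0,w2,w0), (w0,w2,w1), (w0,w2,w3), (w0,w2,w4), (w0,w3,w0), (w0,w3,w1), (w0,w3,w4), (w0,w4,w0), (w0,w4,w1), (w0,w4,w3), (w3,w2,w3), (w4,w2,w4).

16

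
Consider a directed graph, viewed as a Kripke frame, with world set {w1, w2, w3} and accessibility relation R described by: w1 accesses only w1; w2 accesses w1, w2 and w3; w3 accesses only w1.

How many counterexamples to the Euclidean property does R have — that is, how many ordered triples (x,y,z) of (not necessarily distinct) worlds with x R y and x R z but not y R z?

4

Enumerating: (w2,w1,w2), (w2,w1,w3), (w2,w3,w2), (w2,w3,w3).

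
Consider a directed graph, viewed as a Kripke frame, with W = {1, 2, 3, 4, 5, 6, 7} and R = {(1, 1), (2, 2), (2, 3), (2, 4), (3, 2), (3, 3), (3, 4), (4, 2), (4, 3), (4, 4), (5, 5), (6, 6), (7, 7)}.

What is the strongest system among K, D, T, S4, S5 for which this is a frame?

Serial (axiom D): yes — every world has a successor (e.g. 1 R 1).
Reflexive (axiom T): yes — every world is R-related to itself.
Transitive (axiom 4): yes — every two-step R-path is closed by a direct edge.
Euclidean (axiom 5): yes — any two successors of a common world are R-related.
So F validates K, D, T, S4, S5. The strongest is S5.

S5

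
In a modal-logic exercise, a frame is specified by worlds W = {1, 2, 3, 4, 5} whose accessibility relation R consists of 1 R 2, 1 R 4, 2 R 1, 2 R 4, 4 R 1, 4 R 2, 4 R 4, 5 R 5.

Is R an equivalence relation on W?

No

Reflexive: no — 1 is not related to itself.
Symmetric: yes — every pair in R has its reverse in R.
Transitive: no — 1 R 2 and 2 R 1, but not 1 R 1.
So R is not an equivalence relation.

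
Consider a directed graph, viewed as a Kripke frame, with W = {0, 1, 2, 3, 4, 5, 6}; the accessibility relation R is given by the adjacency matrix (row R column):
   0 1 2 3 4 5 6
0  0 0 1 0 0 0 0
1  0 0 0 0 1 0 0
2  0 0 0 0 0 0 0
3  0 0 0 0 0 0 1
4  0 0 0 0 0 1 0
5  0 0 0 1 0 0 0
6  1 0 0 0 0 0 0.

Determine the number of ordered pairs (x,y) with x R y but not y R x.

6

Enumerating: (0,2), (1,4), (3,6), (4,5), (5,3), (6,0).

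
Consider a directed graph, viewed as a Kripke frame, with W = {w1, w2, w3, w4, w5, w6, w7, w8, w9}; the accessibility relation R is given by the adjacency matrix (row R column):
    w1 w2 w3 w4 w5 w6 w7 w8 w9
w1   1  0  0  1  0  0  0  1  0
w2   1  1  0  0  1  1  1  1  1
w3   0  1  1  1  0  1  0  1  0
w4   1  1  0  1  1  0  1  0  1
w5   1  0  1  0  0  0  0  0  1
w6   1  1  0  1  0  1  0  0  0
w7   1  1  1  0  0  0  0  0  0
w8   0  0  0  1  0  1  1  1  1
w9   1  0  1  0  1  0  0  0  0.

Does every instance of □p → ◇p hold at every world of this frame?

The schema D characterises exactly the serial frames.
Serial: yes — every world has a successor (e.g. w1 R w1).

Yes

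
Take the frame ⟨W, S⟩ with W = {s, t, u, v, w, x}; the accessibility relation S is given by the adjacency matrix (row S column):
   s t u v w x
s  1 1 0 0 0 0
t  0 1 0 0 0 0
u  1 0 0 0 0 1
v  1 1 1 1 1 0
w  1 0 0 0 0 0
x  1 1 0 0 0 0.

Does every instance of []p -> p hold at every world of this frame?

The schema T characterises exactly the reflexive frames.
Reflexive: no — u is not related to itself.

No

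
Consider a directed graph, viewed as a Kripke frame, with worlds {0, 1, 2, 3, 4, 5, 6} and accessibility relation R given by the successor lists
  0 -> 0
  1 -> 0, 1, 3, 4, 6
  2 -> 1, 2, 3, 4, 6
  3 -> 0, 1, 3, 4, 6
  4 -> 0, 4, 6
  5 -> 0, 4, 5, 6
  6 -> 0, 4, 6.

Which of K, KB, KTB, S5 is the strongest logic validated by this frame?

Symmetric (axiom B): no — 1 R 0 but not 0 R 1.
Reflexive (axiom T): yes — every world is R-related to itself.
Euclidean (axiom 5): no — 1 R 0 and 1 R 3, but not 0 R 3.
So F validates K; KB would additionally require R to be symmetric. The strongest is K.

K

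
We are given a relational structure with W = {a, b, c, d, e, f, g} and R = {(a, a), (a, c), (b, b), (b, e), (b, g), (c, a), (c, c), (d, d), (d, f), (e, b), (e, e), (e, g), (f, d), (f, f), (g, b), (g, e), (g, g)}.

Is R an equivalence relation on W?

Reflexive: yes — every world is R-related to itself.
Symmetric: yes — every pair in R has its reverse in R.
Transitive: yes — every two-step R-path is closed by a direct edge.
So R is an equivalence relation.

Yes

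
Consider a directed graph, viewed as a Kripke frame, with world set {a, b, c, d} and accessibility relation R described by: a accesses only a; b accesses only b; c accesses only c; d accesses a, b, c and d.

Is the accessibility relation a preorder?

Yes

Reflexive: yes — every world is R-related to itself.
Transitive: yes — every two-step R-path is closed by a direct edge.
So R is a preorder.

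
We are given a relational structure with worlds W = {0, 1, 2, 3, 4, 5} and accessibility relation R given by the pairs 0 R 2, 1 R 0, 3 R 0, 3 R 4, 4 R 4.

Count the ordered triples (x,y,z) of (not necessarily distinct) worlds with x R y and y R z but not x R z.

Enumerating: (1,0,2), (3,0,2).

2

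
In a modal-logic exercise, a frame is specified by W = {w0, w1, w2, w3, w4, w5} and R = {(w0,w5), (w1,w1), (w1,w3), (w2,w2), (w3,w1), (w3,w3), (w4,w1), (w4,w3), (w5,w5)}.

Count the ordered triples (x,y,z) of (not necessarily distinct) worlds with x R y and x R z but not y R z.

R is Euclidean; there are no such tuples.

0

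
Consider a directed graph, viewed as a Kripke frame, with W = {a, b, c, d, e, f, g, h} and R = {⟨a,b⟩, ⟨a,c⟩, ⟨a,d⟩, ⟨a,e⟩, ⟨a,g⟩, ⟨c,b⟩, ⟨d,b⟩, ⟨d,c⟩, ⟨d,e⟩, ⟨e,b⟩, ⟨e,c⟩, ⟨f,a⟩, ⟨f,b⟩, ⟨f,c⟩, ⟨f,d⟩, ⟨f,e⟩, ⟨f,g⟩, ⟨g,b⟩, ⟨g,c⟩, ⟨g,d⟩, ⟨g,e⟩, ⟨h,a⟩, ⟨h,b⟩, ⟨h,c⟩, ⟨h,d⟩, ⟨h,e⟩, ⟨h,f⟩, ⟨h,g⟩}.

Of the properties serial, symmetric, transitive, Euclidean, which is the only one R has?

transitive

Serial: no — b has no R-successor.
Symmetric: no — a R b but not b R a.
Transitive: yes — every two-step R-path is closed by a direct edge.
Euclidean: no — a R b and a R c, but not b R c.
Only transitive holds.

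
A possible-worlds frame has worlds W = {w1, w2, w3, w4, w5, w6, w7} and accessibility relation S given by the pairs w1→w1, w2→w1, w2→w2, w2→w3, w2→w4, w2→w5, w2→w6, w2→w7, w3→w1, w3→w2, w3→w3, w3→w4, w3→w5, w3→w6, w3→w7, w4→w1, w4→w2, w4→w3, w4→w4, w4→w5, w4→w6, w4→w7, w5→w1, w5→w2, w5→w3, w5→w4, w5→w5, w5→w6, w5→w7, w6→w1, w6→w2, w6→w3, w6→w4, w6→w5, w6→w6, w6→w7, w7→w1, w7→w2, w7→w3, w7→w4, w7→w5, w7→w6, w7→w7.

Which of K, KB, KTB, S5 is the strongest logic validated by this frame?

Symmetric (axiom B): no — w2 S w1 but not w1 S w2.
Reflexive (axiom T): yes — every world is S-related to itself.
Euclidean (axiom 5): no — w2 S w1 and w2 S w3, but not w1 S w3.
So F validates K; KB would additionally require S to be symmetric. The strongest is K.

K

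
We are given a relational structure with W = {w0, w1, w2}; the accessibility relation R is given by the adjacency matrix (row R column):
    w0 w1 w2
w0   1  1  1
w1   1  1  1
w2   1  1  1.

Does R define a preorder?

Reflexive: yes — every world is R-related to itself.
Transitive: yes — every two-step R-path is closed by a direct edge.
So R is a preorder.

Yes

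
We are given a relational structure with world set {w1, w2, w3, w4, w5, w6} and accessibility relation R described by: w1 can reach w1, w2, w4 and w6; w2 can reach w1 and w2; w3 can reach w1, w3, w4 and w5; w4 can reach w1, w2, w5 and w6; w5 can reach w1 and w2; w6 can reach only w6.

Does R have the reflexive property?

No

Reflexive: no — w4 is not related to itself.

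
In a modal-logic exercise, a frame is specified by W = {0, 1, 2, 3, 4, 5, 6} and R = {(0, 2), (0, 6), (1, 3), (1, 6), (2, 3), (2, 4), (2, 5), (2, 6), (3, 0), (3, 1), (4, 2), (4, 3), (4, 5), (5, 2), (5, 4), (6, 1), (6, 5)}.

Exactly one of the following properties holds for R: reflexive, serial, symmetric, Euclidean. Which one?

Reflexive: no — 0 is not related to itself.
Serial: yes — every world has a successor (e.g. 0 R 2).
Symmetric: no — 0 R 2 but not 2 R 0.
Euclidean: no — 0 R 6 and 0 R 2, but not 6 R 2.
Only serial holds.

serial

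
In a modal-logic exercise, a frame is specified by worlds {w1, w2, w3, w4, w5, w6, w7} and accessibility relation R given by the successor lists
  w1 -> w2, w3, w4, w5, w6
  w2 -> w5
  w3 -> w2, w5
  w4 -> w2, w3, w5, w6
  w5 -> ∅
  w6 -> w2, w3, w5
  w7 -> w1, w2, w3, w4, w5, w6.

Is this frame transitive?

Transitive: yes — every two-step R-path is closed by a direct edge.

Yes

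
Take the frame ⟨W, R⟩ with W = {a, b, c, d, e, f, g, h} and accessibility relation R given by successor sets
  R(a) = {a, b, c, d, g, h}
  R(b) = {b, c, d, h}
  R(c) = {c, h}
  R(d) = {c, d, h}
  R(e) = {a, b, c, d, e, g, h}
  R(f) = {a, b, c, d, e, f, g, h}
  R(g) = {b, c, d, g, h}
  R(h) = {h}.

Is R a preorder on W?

Reflexive: yes — every world is R-related to itself.
Transitive: yes — every two-step R-path is closed by a direct edge.
So R is a preorder.

Yes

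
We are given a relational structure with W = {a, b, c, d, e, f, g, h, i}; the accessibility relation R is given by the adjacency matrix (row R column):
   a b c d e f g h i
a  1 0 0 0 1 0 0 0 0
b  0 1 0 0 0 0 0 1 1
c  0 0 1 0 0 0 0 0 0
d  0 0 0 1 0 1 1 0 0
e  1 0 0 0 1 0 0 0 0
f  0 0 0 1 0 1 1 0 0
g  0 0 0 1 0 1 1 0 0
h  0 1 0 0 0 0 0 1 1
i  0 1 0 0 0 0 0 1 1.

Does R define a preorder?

Yes

Reflexive: yes — every world is R-related to itself.
Transitive: yes — every two-step R-path is closed by a direct edge.
So R is a preorder.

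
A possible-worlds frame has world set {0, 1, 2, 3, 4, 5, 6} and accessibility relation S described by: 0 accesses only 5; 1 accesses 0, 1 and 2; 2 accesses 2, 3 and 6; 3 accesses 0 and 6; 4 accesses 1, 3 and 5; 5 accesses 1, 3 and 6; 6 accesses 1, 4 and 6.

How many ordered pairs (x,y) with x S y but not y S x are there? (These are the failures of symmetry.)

15

Enumerating: (0,5), (1,0), (1,2), (2,3), (2,6), (3,0), (3,6), (4,1), (4,3), (4,5), (5,1), (5,3), (5,6), (6,1), (6,4).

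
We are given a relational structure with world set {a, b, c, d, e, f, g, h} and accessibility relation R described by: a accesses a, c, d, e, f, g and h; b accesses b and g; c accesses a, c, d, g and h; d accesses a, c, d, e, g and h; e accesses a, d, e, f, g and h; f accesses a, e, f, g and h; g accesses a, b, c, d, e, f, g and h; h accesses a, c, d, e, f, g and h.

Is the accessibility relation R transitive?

Transitive: no — a R g and g R b, but not a R b.

No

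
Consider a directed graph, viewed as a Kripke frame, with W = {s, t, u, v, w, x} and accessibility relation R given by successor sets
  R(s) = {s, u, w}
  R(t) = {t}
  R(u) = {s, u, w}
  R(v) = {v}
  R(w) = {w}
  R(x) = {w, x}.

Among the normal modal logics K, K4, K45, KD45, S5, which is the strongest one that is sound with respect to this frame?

Transitive (axiom 4): yes — every two-step R-path is closed by a direct edge.
Euclidean (axiom 5): no — s R w and s R u, but not w R u.
Serial (axiom D): yes — every world has a successor (e.g. s R s).
Reflexive (axiom T): yes — every world is R-related to itself.
So F validates K, K4; K45 would additionally require R to be Euclidean. The strongest is K4.

K4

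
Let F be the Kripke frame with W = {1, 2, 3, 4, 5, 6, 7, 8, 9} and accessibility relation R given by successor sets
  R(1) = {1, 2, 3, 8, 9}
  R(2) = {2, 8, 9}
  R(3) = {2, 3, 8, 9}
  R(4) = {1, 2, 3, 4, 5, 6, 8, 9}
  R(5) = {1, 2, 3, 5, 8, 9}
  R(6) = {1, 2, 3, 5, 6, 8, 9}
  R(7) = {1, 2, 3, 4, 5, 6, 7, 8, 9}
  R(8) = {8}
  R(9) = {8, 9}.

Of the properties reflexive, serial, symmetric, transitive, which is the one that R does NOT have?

symmetric

Reflexive: yes — every world is R-related to itself.
Serial: yes — every world has a successor (e.g. 1 R 1).
Symmetric: no — 1 R 2 but not 2 R 1.
Transitive: yes — every two-step R-path is closed by a direct edge.
Only symmetric fails.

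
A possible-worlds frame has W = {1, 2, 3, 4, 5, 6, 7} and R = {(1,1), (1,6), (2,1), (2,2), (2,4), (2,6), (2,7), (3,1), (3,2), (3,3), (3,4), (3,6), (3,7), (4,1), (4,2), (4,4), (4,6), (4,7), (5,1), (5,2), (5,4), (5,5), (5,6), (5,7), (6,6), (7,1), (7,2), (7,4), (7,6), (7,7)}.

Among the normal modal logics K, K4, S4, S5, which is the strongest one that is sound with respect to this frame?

S4

Transitive (axiom 4): yes — every two-step R-path is closed by a direct edge.
Reflexive (axiom T): yes — every world is R-related to itself.
Euclidean (axiom 5): no — 2 R 1 and 2 R 4, but not 1 R 4.
So F validates K, K4, S4; S5 would additionally require R to be Euclidean. The strongest is S4.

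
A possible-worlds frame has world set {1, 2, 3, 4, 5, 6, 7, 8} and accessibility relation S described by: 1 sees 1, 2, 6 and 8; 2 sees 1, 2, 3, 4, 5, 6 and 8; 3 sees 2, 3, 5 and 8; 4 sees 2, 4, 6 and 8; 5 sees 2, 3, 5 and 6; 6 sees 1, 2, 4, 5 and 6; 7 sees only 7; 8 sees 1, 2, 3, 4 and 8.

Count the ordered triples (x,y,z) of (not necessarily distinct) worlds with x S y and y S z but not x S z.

36

Enumerating: (1,2,3), (1,2,4), (1,2,5), (1,6,4), (1,6,5), (1,8,3), (1,8,4), (3,2,1), (3,2,4), (3,2,6), (3,5,6), (3,8,1), … and 24 more.
Total: 36.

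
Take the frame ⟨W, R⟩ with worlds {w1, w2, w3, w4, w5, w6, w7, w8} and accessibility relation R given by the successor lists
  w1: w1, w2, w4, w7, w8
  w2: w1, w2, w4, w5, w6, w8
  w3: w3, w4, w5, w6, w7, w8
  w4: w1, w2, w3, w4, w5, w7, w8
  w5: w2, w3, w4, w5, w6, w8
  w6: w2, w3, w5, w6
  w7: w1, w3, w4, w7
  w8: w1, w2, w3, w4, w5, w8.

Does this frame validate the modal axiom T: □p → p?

By correspondence theory, T is valid on a frame iff R is reflexive.
Reflexive: yes — every world is R-related to itself.

Yes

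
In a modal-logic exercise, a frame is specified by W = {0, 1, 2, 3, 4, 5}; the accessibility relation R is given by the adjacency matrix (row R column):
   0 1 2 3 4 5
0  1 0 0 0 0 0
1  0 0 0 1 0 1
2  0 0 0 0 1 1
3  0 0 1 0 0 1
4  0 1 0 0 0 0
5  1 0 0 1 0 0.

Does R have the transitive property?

No

Transitive: no — 1 R 3 and 3 R 2, but not 1 R 2.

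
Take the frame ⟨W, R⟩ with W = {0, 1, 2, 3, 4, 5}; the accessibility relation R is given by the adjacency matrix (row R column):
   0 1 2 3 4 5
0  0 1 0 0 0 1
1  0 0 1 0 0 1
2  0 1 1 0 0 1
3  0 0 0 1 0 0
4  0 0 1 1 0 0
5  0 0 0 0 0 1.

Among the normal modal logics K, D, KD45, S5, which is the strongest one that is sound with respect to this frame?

D

Serial (axiom D): yes — every world has a successor (e.g. 0 R 1).
Euclidean (axiom 5): no — 0 R 5 and 0 R 1, but not 5 R 1.
Transitive (axiom 4): no — 0 R 1 and 1 R 2, but not 0 R 2.
Reflexive (axiom T): no — 0 is not related to itself.
So F validates K, D; KD45 would additionally require R to be Euclidean and transitive. The strongest is D.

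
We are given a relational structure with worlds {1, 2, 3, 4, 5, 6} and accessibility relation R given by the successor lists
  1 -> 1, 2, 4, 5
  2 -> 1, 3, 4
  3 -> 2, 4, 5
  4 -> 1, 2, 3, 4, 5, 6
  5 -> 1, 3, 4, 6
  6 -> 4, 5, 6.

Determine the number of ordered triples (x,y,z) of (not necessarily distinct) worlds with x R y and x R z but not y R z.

32

Enumerating: (1,2,2), (1,2,5), (1,5,2), (1,5,5), (2,1,3), (2,3,1), (2,3,3), (3,2,2), (3,2,5), (3,5,2), (3,5,5), (4,1,3), … and 20 more.
Total: 32.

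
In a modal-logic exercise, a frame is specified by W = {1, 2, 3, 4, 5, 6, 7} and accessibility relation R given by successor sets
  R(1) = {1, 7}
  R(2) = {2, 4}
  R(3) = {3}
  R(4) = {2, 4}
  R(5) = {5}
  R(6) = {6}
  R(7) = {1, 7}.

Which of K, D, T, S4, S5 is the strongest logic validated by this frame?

Serial (axiom D): yes — every world has a successor (e.g. 1 R 1).
Reflexive (axiom T): yes — every world is R-related to itself.
Transitive (axiom 4): yes — every two-step R-path is closed by a direct edge.
Euclidean (axiom 5): yes — any two successors of a common world are R-related.
So F validates K, D, T, S4, S5. The strongest is S5.

S5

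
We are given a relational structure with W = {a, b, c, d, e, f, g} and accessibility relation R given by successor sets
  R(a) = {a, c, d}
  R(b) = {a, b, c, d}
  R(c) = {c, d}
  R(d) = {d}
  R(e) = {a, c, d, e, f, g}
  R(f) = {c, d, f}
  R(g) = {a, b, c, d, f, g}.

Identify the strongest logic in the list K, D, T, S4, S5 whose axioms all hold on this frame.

T

Serial (axiom D): yes — every world has a successor (e.g. a R a).
Reflexive (axiom T): yes — every world is R-related to itself.
Transitive (axiom 4): no — e R g and g R b, but not e R b.
Euclidean (axiom 5): no — a R d and a R c, but not d R c.
So F validates K, D, T; S4 would additionally require R to be transitive. The strongest is T.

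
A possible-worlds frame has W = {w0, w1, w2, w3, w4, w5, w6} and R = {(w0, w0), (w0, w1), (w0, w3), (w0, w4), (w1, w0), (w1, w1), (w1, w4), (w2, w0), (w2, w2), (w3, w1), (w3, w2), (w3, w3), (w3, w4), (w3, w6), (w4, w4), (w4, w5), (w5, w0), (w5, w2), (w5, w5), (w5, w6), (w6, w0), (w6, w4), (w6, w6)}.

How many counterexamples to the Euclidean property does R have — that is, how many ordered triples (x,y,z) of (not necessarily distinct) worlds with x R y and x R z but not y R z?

Enumerating: (w0,w1,w3), (w0,w3,w0), (w0,w4,w0), (w0,w4,w1), (w0,w4,w3), (w1,w4,w0), (w1,w4,w1), (w2,w0,w2), (w3,w1,w2), (w3,w1,w3), (w3,w1,w6), (w3,w2,w1), … and 21 more.
Total: 33.

33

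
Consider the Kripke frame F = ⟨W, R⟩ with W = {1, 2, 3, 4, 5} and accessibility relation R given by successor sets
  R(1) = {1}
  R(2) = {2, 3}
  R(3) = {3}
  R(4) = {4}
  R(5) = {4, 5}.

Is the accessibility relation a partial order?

Yes

Reflexive: yes — every world is R-related to itself.
Transitive: yes — every two-step R-path is closed by a direct edge.
Antisymmetric: yes — no distinct pair is related both ways.
So R is a partial order.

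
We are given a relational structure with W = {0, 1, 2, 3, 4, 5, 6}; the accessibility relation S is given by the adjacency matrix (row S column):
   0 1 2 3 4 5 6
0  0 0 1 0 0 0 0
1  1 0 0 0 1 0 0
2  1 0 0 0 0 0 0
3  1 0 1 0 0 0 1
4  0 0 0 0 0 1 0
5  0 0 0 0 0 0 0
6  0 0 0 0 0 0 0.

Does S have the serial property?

Serial: no — 5 has no S-successor.

No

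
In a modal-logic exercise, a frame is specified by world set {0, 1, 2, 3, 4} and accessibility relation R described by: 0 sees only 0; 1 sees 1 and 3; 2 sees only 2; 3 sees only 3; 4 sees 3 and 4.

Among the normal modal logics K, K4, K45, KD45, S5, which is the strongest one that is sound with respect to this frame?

K4

Transitive (axiom 4): yes — every two-step R-path is closed by a direct edge.
Euclidean (axiom 5): no — 1 R 3 and 1 R 1, but not 3 R 1.
Serial (axiom D): yes — every world has a successor (e.g. 0 R 0).
Reflexive (axiom T): yes — every world is R-related to itself.
So F validates K, K4; K45 would additionally require R to be Euclidean. The strongest is K4.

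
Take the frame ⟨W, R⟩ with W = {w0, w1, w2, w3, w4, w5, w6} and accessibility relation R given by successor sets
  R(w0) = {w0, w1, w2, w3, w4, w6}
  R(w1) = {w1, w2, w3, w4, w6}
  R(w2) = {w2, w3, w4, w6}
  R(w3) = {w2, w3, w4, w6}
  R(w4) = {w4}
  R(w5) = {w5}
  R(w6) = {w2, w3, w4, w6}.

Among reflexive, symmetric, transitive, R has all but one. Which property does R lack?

Reflexive: yes — every world is R-related to itself.
Symmetric: no — w0 R w1 but not w1 R w0.
Transitive: yes — every two-step R-path is closed by a direct edge.
Only symmetric fails.

symmetric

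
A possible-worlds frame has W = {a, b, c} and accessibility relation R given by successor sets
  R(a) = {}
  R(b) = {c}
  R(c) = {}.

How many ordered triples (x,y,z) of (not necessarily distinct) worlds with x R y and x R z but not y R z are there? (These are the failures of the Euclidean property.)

1

Enumerating: (b,c,c).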